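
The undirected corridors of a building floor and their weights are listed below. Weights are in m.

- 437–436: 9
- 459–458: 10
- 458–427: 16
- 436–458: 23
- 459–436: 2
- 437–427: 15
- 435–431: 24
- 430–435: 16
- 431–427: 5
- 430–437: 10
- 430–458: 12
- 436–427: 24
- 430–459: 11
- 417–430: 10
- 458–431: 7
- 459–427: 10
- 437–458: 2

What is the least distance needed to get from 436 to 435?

29 m

Settle nodes by increasing distance from 436:
436: 0
459: 2  (via 436)
437: 9  (via 436)
458: 11  (via 437)
427: 12  (via 459)
430: 13  (via 459)
431: 17  (via 427)
417: 23  (via 430)
435: 29  (via 430)
Shortest route: 436 → 459 → 430 → 435 = 29 m.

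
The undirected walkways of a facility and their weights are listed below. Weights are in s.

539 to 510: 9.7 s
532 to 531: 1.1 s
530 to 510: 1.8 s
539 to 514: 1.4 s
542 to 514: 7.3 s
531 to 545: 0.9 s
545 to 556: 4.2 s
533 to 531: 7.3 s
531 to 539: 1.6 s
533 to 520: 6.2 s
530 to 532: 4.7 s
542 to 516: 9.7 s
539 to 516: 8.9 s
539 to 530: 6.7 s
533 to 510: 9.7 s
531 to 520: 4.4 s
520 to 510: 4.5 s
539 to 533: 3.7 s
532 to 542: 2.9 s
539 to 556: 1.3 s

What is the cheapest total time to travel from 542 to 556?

Compare a few routes:
542–532–531–545–556: 2.9+1.1+0.9+4.2 = 9.1
542–532–531–539–556: 2.9+1.1+1.6+1.3 = 6.9
Cheapest is 542–532–531–539–556 at 6.9 s.

6.9 s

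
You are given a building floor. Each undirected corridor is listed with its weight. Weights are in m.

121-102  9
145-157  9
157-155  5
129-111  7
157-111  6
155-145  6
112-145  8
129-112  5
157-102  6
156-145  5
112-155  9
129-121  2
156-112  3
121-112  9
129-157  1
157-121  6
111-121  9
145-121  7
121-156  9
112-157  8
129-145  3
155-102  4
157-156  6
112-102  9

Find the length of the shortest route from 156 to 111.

Enumerating some paths:
156–157–111: 6+6 = 12
156–157–129–111: 6+1+7 = 14
Cheapest is 156–157–111 at 12 m.

12 m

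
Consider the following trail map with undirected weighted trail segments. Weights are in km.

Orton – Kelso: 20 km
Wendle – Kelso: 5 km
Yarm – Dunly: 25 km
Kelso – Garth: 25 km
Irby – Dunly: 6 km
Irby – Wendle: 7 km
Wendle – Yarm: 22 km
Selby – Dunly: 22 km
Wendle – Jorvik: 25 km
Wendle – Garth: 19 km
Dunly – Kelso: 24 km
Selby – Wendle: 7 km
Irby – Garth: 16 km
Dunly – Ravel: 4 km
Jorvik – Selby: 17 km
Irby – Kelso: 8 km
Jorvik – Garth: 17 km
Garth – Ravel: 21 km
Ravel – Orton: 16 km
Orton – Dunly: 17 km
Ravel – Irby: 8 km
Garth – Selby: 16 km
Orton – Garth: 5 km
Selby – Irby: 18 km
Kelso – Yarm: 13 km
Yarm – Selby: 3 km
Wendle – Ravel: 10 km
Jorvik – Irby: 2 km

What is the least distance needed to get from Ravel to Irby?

Shortest distances from Ravel:
Ravel: 0
Dunly: 4  (via Ravel)
Irby: 8  (via Ravel)
Shortest route: Ravel → Irby = 8 km.

8 km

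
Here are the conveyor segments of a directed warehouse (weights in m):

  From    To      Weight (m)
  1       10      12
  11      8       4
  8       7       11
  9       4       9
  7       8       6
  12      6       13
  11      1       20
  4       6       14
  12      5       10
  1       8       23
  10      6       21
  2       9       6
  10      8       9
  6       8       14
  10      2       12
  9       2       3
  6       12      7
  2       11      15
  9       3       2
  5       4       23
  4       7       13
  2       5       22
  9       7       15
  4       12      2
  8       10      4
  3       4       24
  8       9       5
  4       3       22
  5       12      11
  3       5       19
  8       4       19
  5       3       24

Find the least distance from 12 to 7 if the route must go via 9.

Best 12 to 9: 12 → 6 → 8 → 9 costing 32
Best 9 to 7: 9 → 7 costing 15
Total via 9: 32 + 15 = 47 m.

47 m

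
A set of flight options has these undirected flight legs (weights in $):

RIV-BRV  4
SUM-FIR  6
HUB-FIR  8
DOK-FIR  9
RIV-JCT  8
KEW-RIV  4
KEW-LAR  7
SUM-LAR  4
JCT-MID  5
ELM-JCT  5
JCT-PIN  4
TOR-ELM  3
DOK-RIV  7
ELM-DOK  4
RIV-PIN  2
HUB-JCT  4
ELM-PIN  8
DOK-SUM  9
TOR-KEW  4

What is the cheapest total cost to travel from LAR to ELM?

$14

Compare a few routes:
LAR–KEW–TOR–ELM: 7+4+3 = 14
LAR–SUM–DOK–ELM: 4+9+4 = 17
Cheapest is LAR–KEW–TOR–ELM at $14.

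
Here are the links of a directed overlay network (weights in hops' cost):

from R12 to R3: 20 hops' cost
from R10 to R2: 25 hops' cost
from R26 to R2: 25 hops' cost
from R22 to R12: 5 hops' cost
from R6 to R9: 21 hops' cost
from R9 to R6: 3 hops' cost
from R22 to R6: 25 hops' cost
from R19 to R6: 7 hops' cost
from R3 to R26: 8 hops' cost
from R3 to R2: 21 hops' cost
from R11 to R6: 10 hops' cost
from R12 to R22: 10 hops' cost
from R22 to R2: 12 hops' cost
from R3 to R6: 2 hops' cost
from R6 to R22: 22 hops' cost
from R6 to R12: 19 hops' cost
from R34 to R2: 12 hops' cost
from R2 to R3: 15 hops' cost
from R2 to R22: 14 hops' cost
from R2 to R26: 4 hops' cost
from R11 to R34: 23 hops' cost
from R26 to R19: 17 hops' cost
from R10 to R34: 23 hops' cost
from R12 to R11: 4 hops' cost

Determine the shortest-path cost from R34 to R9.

Running Dijkstra from R34:
R34: 0
R2: 12  (via R34)
R26: 16  (via R2)
R22: 26  (via R2)
R3: 27  (via R2)
R6: 29  (via R3)
R12: 31  (via R22)
R19: 33  (via R26)
R11: 35  (via R12)
R9: 50  (via R6)
Shortest route: R34 → R2 → R3 → R6 → R9 = 50 hops' cost.

50 hops' cost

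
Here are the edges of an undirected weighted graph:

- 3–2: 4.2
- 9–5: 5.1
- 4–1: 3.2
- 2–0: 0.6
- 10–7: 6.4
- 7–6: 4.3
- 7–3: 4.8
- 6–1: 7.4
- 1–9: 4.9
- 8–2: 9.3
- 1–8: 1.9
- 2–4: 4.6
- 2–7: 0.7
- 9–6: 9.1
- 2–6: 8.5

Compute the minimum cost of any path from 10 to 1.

14.9

Candidate routes:
10 - 7 - 2 - 8 - 1: 6.4+0.7+9.3+1.9 = 18.3
10 - 7 - 2 - 4 - 1: 6.4+0.7+4.6+3.2 = 14.9
10 - 7 - 6 - 1: 6.4+4.3+7.4 = 18.1
Cheapest is 10 - 7 - 2 - 4 - 1 at 14.9.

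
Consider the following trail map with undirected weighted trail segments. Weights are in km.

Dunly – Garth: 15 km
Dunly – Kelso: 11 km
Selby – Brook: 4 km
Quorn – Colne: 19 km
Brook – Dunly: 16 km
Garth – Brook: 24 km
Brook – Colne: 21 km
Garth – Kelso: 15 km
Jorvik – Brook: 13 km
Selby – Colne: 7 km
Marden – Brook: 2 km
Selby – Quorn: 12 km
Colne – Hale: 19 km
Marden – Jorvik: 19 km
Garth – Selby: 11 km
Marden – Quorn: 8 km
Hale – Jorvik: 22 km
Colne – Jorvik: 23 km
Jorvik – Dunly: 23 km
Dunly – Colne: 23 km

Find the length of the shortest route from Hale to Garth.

37 km

Running Dijkstra from Hale:
Hale: 0
Colne: 19  (via Hale)
Jorvik: 22  (via Hale)
Selby: 26  (via Colne)
Brook: 30  (via Selby)
Marden: 32  (via Brook)
Garth: 37  (via Selby)
Shortest route: Hale–Colne–Selby–Garth = 37 km.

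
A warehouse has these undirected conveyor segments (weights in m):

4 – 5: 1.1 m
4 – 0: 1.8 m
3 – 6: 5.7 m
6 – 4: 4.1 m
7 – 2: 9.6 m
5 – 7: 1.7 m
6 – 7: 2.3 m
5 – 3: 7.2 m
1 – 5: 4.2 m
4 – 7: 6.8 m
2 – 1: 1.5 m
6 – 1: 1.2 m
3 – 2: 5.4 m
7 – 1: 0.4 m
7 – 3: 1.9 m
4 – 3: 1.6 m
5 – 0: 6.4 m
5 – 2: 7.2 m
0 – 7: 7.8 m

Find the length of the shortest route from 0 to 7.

4.6 m

Compare a few routes:
0 → 4 → 6 → 1 → 7: 1.8+4.1+1.2+0.4 = 7.5
0 → 4 → 5 → 7: 1.8+1.1+1.7 = 4.6
0 → 4 → 5 → 1 → 7: 1.8+1.1+4.2+0.4 = 7.5
0 → 4 → 3 → 7: 1.8+1.6+1.9 = 5.3
Cheapest is 0 → 4 → 5 → 7 at 4.6 m.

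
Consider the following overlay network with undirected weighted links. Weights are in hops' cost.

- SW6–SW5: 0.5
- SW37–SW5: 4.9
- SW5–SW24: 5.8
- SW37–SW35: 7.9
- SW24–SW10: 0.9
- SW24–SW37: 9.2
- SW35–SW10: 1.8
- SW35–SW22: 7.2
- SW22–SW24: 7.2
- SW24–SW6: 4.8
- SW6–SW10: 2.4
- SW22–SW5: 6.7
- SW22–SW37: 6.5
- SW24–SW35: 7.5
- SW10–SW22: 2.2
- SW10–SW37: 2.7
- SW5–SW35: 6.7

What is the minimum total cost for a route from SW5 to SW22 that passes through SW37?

Shortest SW5→SW37: SW5 → SW37 = 4.9
Best SW37 to SW22: SW37 → SW10 → SW22 costing 4.9
Total via SW37: 4.9 + 4.9 = 9.8 hops' cost.

9.8 hops' cost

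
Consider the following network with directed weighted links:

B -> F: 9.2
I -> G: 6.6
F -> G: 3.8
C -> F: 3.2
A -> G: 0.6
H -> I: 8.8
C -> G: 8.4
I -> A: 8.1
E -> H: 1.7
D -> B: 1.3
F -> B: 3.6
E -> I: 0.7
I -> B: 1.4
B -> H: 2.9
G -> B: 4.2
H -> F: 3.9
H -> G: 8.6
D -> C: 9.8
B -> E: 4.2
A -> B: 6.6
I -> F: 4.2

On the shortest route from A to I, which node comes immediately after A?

Candidate routes:
A → G → B → H → I: 0.6+4.2+2.9+8.8 = 16.5
A → G → B → E → I: 0.6+4.2+4.2+0.7 = 9.7
A → B → E → I: 6.6+4.2+0.7 = 11.5
The minimum is 9.7 via A → G → B → E → I.
So from A the first move is to G.

G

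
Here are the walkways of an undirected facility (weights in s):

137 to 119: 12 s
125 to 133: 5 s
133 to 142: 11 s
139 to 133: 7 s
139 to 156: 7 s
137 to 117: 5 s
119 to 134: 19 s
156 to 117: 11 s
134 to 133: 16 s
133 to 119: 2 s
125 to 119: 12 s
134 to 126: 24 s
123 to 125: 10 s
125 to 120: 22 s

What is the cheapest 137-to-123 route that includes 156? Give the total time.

Shortest 137→156: 137–117–156 = 16
Shortest 156→123: 156–139–133–125–123 = 29
Total via 156: 16 + 29 = 45 s.

45 s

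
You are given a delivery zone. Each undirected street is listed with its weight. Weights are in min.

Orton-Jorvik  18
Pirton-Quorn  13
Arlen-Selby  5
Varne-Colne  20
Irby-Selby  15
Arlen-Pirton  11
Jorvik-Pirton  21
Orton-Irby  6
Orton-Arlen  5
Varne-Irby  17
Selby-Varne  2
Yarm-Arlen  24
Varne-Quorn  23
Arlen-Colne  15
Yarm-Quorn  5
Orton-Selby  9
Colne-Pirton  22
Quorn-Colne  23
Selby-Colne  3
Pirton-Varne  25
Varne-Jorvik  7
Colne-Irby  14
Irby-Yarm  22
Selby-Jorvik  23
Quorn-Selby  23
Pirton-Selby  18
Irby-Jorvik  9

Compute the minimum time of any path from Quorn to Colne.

23 min

Candidate routes:
Quorn–Selby–Colne: 23+3 = 26
Quorn–Colne: 23 = 23
The minimum is 23 min via Quorn–Colne.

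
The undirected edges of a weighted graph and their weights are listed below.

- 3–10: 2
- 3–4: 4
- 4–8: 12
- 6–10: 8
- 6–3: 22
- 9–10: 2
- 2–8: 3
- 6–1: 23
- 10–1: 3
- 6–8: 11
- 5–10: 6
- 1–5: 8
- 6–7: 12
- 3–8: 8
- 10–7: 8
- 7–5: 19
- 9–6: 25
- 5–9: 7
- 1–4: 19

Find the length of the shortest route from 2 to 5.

19

Running Dijkstra from 2:
2: 0
8: 3  (via 2)
3: 11  (via 8)
10: 13  (via 3)
6: 14  (via 8)
4: 15  (via 8)
9: 15  (via 10)
1: 16  (via 10)
5: 19  (via 10)
Shortest route: 2 → 8 → 3 → 10 → 5 = 19.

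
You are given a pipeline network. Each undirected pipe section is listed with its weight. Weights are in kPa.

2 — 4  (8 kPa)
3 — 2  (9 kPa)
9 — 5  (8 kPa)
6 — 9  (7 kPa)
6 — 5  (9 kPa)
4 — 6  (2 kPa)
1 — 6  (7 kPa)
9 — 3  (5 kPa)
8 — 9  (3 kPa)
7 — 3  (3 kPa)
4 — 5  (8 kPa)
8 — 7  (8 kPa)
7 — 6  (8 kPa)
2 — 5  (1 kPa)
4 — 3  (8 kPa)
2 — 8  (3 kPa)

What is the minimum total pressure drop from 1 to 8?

Settle nodes by increasing distance from 1:
1: 0
6: 7  (via 1)
4: 9  (via 6)
9: 14  (via 6)
7: 15  (via 6)
5: 16  (via 6)
2: 17  (via 4)
3: 17  (via 4)
8: 17  (via 9)
Shortest route: 1–6–9–8 = 17 kPa.

17 kPa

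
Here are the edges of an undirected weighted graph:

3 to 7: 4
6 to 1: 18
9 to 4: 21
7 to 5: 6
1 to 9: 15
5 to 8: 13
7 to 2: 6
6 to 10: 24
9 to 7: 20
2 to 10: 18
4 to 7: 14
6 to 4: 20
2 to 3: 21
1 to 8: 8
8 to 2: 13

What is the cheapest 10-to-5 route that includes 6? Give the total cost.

Best 10 to 6: 10–6 costing 24
Best 6 to 5: 6–1–8–5 costing 39
Total via 6: 24 + 39 = 63.

63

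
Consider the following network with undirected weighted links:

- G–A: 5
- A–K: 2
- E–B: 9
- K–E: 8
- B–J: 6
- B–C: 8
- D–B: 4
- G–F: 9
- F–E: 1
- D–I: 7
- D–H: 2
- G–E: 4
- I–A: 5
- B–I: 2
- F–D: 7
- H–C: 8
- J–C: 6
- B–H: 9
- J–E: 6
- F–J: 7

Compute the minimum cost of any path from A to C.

15

Enumerating some paths:
A → I → B → J → C: 5+2+6+6 = 19
A → G → E → J → C: 5+4+6+6 = 21
A → I → B → C: 5+2+8 = 15
The minimum is 15 via A → I → B → C.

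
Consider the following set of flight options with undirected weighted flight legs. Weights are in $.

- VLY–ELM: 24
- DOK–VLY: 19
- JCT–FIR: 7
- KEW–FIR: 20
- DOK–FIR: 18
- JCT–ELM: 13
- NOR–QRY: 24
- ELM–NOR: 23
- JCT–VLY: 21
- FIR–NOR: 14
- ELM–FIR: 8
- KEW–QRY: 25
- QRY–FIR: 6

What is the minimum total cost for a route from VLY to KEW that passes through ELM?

Shortest VLY→ELM: VLY → ELM = 24
Shortest ELM→KEW: ELM → FIR → KEW = 28
Total via ELM: 24 + 28 = $52.

$52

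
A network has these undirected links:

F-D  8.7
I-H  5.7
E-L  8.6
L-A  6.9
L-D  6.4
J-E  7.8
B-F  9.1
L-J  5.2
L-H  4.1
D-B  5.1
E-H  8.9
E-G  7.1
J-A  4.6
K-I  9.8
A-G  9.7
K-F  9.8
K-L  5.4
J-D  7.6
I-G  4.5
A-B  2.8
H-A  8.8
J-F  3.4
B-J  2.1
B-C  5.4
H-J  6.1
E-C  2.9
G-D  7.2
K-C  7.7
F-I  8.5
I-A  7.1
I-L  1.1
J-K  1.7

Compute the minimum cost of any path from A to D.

Candidate routes:
A–J–D: 4.6+7.6 = 12.2
A–B–D: 2.8+5.1 = 7.9
A–B–J–D: 2.8+2.1+7.6 = 12.5
A–J–B–D: 4.6+2.1+5.1 = 11.8
Cheapest is A–B–D at 7.9.

7.9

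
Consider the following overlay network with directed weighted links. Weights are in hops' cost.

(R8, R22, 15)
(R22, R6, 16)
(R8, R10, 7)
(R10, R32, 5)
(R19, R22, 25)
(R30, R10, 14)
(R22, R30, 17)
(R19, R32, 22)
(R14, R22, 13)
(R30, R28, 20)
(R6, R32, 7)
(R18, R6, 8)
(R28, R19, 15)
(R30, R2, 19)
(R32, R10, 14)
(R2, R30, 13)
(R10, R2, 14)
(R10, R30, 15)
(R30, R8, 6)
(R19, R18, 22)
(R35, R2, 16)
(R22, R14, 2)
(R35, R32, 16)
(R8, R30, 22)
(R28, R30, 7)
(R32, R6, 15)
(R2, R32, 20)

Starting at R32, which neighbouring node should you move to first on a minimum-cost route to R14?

R10

Enumerating some paths:
R32–R10–R30–R28–R19–R22–R14: 14+15+20+15+25+2 = 91
R32–R10–R2–R30–R8–R22–R14: 14+14+13+6+15+2 = 64
R32–R10–R30–R8–R22–R14: 14+15+6+15+2 = 52
Cheapest is R32–R10–R30–R8–R22–R14 at 52 hops' cost.
So from R32 the first move is to R10.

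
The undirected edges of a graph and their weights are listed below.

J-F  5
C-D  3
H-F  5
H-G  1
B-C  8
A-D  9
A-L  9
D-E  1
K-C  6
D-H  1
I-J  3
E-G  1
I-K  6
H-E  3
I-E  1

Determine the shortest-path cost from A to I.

Enumerating some paths:
A → D → H → E → I: 9+1+3+1 = 14
A → D → H → G → E → I: 9+1+1+1+1 = 13
A → D → E → I: 9+1+1 = 11
The minimum is 11 via A → D → E → I.

11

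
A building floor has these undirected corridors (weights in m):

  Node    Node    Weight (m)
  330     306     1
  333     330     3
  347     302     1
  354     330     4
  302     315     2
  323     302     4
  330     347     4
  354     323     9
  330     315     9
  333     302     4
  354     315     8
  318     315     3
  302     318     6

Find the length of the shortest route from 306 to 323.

10 m

Compare a few routes:
306 - 330 - 347 - 302 - 323: 1+4+1+4 = 10
306 - 330 - 333 - 302 - 323: 1+3+4+4 = 12
306 - 330 - 354 - 323: 1+4+9 = 14
Cheapest is 306 - 330 - 347 - 302 - 323 at 10 m.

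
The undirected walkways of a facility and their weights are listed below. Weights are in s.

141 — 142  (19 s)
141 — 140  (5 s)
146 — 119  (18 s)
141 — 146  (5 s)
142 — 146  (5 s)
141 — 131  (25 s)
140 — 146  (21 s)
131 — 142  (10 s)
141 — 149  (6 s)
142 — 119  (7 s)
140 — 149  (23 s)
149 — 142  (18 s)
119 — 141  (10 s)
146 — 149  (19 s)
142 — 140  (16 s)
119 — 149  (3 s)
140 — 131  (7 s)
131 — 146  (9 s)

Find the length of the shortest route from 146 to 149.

Running Dijkstra from 146:
146: 0
142: 5  (via 146)
141: 5  (via 146)
131: 9  (via 146)
140: 10  (via 141)
149: 11  (via 141)
Shortest route: 146 → 141 → 149 = 11 s.

11 s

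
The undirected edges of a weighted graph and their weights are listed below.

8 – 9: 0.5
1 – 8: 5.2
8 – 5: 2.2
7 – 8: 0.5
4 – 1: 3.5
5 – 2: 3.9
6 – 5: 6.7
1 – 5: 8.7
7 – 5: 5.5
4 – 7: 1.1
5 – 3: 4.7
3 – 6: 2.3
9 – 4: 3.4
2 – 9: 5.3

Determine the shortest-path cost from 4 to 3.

Compare a few routes:
4 → 7 → 8 → 5 → 3: 1.1+0.5+2.2+4.7 = 8.5
4 → 9 → 8 → 5 → 3: 3.4+0.5+2.2+4.7 = 10.8
The minimum is 8.5 via 4 → 7 → 8 → 5 → 3.

8.5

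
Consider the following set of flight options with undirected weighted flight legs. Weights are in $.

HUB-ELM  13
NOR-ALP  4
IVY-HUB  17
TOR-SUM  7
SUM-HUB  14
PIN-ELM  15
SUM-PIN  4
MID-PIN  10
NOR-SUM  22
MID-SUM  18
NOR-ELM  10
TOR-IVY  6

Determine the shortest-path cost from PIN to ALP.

Enumerating some paths:
PIN → ELM → NOR → ALP: 15+10+4 = 29
PIN → SUM → NOR → ALP: 4+22+4 = 30
PIN → SUM → HUB → ELM → NOR → ALP: 4+14+13+10+4 = 45
Cheapest is PIN → ELM → NOR → ALP at $29.

$29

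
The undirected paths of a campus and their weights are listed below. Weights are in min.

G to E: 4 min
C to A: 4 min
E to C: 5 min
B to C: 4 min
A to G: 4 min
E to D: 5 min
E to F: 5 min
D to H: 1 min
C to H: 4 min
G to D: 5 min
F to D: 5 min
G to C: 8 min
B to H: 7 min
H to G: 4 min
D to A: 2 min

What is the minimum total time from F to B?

Enumerating some paths:
F - D - H - B: 5+1+7 = 13
F - E - C - B: 5+5+4 = 14
F - D - A - C - B: 5+2+4+4 = 15
F - D - H - C - B: 5+1+4+4 = 14
Cheapest is F - D - H - B at 13 min.

13 min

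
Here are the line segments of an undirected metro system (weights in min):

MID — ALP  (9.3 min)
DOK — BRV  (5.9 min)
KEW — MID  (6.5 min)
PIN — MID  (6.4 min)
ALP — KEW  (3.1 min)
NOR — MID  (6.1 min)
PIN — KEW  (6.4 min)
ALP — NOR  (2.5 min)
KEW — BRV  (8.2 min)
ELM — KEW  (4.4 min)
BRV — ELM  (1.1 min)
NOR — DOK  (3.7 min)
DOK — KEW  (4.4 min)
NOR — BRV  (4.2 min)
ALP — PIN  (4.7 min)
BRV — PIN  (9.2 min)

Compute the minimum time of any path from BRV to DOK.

Running Dijkstra from BRV:
BRV: 0
ELM: 1.1  (via BRV)
NOR: 4.2  (via BRV)
KEW: 5.5  (via ELM)
DOK: 5.9  (via BRV)
Shortest route: BRV → DOK = 5.9 min.

5.9 min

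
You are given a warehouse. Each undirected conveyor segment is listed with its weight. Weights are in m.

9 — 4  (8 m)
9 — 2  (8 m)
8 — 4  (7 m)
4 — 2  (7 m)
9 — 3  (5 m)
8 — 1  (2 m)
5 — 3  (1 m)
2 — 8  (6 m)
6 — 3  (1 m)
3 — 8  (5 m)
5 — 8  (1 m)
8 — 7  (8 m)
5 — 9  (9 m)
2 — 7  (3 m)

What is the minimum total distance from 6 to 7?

11 m

Shortest distances from 6:
6: 0
3: 1  (via 6)
5: 2  (via 3)
8: 3  (via 5)
1: 5  (via 8)
9: 6  (via 3)
2: 9  (via 8)
4: 10  (via 8)
7: 11  (via 8)
Shortest route: 6–3–5–8–7 = 11 m.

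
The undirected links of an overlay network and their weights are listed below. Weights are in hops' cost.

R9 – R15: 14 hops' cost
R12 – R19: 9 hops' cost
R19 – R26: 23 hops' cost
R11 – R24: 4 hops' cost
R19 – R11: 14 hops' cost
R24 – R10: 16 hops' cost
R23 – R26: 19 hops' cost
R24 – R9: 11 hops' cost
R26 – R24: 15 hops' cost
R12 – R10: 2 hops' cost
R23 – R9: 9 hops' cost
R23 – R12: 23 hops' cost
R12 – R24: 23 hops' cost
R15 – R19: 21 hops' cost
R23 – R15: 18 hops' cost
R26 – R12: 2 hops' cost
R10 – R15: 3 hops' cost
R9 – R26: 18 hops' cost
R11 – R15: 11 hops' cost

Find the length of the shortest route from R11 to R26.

18 hops' cost

Candidate routes:
R11 - R15 - R10 - R12 - R26: 11+3+2+2 = 18
R11 - R24 - R26: 4+15 = 19
Cheapest is R11 - R15 - R10 - R12 - R26 at 18 hops' cost.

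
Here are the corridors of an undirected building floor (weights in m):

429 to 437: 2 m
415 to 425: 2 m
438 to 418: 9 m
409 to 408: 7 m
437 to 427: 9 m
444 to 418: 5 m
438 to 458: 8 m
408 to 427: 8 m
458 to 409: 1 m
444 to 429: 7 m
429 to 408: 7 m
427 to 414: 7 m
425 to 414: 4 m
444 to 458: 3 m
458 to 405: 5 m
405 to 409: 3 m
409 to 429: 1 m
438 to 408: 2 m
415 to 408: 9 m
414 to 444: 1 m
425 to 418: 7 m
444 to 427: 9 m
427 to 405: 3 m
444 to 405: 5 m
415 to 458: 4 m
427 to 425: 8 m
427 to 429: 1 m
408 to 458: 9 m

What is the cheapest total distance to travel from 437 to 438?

Compare a few routes:
437 → 429 → 427 → 408 → 438: 2+1+8+2 = 13
437 → 429 → 409 → 458 → 438: 2+1+1+8 = 12
437 → 429 → 408 → 438: 2+7+2 = 11
437 → 429 → 409 → 408 → 438: 2+1+7+2 = 12
Cheapest is 437 → 429 → 408 → 438 at 11 m.

11 m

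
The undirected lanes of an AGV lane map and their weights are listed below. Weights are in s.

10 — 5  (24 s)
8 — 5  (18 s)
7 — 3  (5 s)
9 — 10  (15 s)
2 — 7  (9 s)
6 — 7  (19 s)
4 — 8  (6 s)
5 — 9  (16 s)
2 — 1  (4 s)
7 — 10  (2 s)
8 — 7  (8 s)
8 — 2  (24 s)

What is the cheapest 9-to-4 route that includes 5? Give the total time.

Best 9 to 5: 9 → 5 costing 16
Shortest 5→4: 5 → 8 → 4 = 24
Total via 5: 16 + 24 = 40 s.

40 s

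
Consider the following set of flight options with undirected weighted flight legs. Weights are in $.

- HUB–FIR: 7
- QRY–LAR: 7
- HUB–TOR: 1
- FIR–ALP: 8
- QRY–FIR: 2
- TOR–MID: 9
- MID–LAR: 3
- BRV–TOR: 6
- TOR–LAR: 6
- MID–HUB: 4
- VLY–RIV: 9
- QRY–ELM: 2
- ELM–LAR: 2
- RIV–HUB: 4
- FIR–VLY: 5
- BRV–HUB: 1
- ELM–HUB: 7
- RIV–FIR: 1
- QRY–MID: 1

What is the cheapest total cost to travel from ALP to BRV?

Running Dijkstra from ALP:
ALP: 0
FIR: 8  (via ALP)
RIV: 9  (via FIR)
QRY: 10  (via FIR)
MID: 11  (via QRY)
ELM: 12  (via QRY)
VLY: 13  (via FIR)
HUB: 13  (via RIV)
LAR: 14  (via MID)
TOR: 14  (via HUB)
BRV: 14  (via HUB)
Shortest route: ALP–FIR–RIV–HUB–BRV = $14.

$14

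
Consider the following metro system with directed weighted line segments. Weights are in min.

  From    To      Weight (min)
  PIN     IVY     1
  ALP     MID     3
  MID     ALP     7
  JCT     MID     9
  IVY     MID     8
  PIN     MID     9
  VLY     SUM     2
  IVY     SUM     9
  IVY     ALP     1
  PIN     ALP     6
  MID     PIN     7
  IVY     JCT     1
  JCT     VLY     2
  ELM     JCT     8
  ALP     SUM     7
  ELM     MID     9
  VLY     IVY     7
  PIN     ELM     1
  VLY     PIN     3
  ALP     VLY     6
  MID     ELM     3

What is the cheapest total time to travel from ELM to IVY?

Running Dijkstra from ELM:
ELM: 0
JCT: 8  (via ELM)
MID: 9  (via ELM)
VLY: 10  (via JCT)
SUM: 12  (via VLY)
PIN: 13  (via VLY)
IVY: 14  (via PIN)
Shortest route: ELM → JCT → VLY → PIN → IVY = 14 min.

14 min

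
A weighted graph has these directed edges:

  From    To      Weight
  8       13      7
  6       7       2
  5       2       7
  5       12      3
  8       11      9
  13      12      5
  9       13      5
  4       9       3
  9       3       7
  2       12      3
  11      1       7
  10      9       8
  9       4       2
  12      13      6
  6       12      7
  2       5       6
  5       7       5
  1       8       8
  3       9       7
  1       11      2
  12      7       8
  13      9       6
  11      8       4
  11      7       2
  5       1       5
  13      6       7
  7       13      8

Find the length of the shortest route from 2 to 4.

Enumerating some paths:
2–5–12–13–9–4: 6+3+6+6+2 = 23
2–12–7–13–9–4: 3+8+8+6+2 = 27
2–12–13–9–4: 3+6+6+2 = 17
The minimum is 17 via 2–12–13–9–4.

17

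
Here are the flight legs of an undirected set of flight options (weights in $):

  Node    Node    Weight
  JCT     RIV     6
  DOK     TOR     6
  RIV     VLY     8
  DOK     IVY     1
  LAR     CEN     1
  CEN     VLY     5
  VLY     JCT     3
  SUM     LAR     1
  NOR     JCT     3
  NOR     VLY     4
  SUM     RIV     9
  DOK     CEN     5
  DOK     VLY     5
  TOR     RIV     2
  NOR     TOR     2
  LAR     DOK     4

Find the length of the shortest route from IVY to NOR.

Shortest distances from IVY:
IVY: 0
DOK: 1  (via IVY)
LAR: 5  (via DOK)
CEN: 6  (via DOK)
VLY: 6  (via DOK)
SUM: 6  (via LAR)
TOR: 7  (via DOK)
NOR: 9  (via TOR)
Shortest route: IVY → DOK → TOR → NOR = $9.

$9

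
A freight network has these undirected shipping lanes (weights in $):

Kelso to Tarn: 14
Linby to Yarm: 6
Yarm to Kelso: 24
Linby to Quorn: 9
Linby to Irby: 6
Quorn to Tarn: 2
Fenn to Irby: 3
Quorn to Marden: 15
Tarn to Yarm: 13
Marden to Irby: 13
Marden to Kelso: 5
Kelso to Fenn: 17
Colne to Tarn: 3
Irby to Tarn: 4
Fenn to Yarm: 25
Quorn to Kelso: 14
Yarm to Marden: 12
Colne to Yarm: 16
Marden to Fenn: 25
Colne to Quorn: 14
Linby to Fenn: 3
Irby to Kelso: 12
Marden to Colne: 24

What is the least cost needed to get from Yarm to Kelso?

Settle nodes by increasing distance from Yarm:
Yarm: 0
Linby: 6  (via Yarm)
Fenn: 9  (via Linby)
Marden: 12  (via Yarm)
Irby: 12  (via Linby)
Tarn: 13  (via Yarm)
Quorn: 15  (via Linby)
Colne: 16  (via Yarm)
Kelso: 17  (via Marden)
Shortest route: Yarm–Marden–Kelso = $17.

$17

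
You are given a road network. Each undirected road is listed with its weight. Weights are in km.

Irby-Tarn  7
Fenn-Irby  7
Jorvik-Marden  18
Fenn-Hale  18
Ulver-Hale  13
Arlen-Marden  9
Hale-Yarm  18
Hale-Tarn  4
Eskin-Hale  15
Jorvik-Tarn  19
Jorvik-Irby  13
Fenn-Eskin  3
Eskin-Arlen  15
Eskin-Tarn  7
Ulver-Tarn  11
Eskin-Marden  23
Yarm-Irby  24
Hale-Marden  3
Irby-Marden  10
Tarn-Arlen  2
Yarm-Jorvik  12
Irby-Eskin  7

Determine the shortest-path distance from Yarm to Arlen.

24 km

Running Dijkstra from Yarm:
Yarm: 0
Jorvik: 12  (via Yarm)
Hale: 18  (via Yarm)
Marden: 21  (via Hale)
Tarn: 22  (via Hale)
Irby: 24  (via Yarm)
Arlen: 24  (via Tarn)
Shortest route: Yarm–Hale–Tarn–Arlen = 24 km.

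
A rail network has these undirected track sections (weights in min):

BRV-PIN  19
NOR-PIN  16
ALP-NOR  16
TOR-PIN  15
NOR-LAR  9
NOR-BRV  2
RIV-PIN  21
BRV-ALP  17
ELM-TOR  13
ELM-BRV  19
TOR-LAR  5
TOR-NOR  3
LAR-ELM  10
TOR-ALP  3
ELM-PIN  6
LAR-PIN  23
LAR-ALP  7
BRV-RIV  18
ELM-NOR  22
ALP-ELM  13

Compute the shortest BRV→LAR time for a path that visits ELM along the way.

28 min

Best BRV to ELM: BRV → NOR → TOR → ELM costing 18
Best ELM to LAR: ELM → LAR costing 10
Total via ELM: 18 + 10 = 28 min.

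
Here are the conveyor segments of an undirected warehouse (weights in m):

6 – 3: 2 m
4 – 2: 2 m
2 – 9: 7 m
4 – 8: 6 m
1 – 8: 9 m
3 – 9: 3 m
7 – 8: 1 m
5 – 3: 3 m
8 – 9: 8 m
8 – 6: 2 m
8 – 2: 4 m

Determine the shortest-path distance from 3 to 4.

10 m

Settle nodes by increasing distance from 3:
3: 0
6: 2  (via 3)
5: 3  (via 3)
9: 3  (via 3)
8: 4  (via 6)
7: 5  (via 8)
2: 8  (via 8)
4: 10  (via 8)
Shortest route: 3 → 6 → 8 → 4 = 10 m.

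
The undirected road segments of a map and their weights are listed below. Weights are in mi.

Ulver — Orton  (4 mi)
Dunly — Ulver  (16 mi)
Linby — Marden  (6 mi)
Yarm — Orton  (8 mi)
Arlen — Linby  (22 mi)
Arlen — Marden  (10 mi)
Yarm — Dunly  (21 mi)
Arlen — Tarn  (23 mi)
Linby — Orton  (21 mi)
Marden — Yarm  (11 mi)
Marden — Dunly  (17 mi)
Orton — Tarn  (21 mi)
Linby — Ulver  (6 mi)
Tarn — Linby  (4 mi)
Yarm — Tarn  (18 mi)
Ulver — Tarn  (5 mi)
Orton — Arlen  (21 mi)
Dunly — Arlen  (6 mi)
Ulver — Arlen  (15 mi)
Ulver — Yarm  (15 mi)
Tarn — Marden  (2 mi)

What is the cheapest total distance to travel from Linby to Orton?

10 mi

Running Dijkstra from Linby:
Linby: 0
Tarn: 4  (via Linby)
Marden: 6  (via Linby)
Ulver: 6  (via Linby)
Orton: 10  (via Ulver)
Shortest route: Linby → Ulver → Orton = 10 mi.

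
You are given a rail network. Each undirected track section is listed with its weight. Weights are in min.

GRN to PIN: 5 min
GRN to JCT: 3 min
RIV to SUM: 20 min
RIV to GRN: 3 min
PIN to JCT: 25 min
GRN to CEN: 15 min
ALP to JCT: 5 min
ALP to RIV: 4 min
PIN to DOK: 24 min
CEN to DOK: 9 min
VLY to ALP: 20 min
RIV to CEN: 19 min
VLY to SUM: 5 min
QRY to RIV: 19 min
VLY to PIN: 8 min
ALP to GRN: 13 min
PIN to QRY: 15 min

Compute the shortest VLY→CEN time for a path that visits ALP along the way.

42 min

Best VLY to ALP: VLY → ALP costing 20
Shortest ALP→CEN: ALP → RIV → GRN → CEN = 22
Total via ALP: 20 + 22 = 42 min.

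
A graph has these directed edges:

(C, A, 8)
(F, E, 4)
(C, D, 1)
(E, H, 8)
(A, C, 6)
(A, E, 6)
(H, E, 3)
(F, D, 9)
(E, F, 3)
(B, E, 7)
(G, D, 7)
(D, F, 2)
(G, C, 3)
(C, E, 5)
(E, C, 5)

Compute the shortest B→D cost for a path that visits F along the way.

Shortest B→F: B–E–F = 10
Best F to D: F–D costing 9
Total via F: 10 + 9 = 19.

19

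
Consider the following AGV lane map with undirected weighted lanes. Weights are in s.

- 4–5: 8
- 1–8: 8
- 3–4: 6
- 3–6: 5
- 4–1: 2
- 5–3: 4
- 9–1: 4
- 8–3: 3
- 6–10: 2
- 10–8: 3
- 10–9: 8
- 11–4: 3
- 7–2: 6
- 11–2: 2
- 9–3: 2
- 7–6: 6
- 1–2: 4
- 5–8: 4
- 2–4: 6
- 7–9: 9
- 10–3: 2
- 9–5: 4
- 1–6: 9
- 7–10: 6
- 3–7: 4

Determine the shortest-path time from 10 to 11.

Enumerating some paths:
10 - 3 - 7 - 2 - 11: 2+4+6+2 = 14
10 - 3 - 4 - 11: 2+6+3 = 11
10 - 3 - 9 - 1 - 4 - 11: 2+2+4+2+3 = 13
10 - 3 - 9 - 1 - 2 - 11: 2+2+4+4+2 = 14
The minimum is 11 s via 10 - 3 - 4 - 11.

11 s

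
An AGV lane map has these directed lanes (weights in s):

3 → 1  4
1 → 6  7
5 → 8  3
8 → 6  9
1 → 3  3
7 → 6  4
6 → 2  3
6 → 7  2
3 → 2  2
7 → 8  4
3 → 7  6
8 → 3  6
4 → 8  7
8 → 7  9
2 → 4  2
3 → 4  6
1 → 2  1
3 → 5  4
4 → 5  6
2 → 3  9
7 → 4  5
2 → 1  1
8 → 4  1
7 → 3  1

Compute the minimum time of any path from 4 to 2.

Shortest distances from 4:
4: 0
5: 6  (via 4)
8: 7  (via 4)
3: 13  (via 8)
2: 15  (via 3)
Shortest route: 4 → 8 → 3 → 2 = 15 s.

15 s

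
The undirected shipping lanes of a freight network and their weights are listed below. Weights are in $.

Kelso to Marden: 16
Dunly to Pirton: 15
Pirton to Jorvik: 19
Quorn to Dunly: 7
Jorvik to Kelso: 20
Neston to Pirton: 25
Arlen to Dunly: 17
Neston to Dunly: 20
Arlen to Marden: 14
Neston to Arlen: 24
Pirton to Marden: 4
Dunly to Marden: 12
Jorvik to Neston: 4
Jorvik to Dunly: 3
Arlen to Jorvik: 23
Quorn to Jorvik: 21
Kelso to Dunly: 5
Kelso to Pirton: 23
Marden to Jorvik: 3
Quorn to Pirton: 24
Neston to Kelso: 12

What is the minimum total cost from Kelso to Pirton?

Enumerating some paths:
Kelso–Dunly–Marden–Pirton: 5+12+4 = 21
Kelso–Dunly–Jorvik–Marden–Pirton: 5+3+3+4 = 15
Kelso–Dunly–Pirton: 5+15 = 20
Kelso–Marden–Pirton: 16+4 = 20
The minimum is $15 via Kelso–Dunly–Jorvik–Marden–Pirton.

$15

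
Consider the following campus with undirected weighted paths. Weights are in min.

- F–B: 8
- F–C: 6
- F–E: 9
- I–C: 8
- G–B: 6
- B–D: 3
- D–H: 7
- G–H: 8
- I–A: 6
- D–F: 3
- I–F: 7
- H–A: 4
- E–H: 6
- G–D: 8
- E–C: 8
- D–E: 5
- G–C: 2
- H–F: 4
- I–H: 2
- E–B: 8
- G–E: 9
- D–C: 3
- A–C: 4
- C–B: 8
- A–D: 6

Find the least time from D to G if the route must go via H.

15 min

Best D to H: D–H costing 7
Shortest H→G: H–G = 8
Total via H: 7 + 8 = 15 min.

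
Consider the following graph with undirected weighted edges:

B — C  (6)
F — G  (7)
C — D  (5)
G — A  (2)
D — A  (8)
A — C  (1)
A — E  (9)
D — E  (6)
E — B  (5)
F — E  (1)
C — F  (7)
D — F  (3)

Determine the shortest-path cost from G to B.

Compare a few routes:
G - A - C - B: 2+1+6 = 9
G - A - E - B: 2+9+5 = 16
G - F - E - B: 7+1+5 = 13
The minimum is 9 via G - A - C - B.

9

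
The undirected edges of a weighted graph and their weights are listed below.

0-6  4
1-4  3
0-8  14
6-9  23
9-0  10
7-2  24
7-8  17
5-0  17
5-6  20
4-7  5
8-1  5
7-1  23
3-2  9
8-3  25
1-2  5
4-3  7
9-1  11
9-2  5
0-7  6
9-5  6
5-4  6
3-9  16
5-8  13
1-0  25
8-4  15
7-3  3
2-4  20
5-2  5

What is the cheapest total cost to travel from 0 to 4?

11

Settle nodes by increasing distance from 0:
0: 0
6: 4  (via 0)
7: 6  (via 0)
3: 9  (via 7)
9: 10  (via 0)
4: 11  (via 7)
Shortest route: 0 → 7 → 4 = 11.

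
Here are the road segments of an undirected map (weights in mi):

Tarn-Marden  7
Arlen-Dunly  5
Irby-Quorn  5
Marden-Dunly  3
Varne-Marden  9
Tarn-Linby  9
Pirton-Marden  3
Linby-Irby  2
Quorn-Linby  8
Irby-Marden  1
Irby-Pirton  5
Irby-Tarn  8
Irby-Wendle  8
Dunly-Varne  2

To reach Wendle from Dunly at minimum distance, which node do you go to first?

Candidate routes:
Dunly–Marden–Irby–Wendle: 3+1+8 = 12
Dunly–Marden–Pirton–Irby–Wendle: 3+3+5+8 = 19
Dunly–Varne–Marden–Irby–Wendle: 2+9+1+8 = 20
Dunly–Marden–Tarn–Irby–Wendle: 3+7+8+8 = 26
The minimum is 12 mi via Dunly–Marden–Irby–Wendle.
So from Dunly the first move is to Marden.

Marden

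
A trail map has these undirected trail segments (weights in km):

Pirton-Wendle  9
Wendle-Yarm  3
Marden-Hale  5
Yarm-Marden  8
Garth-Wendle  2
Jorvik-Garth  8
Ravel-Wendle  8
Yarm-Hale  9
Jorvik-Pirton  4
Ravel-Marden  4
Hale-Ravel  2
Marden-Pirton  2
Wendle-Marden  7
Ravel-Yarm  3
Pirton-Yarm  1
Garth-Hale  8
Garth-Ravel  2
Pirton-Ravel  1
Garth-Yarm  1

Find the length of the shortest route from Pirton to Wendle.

4 km

Compare a few routes:
Pirton → Ravel → Garth → Wendle: 1+2+2 = 5
Pirton → Yarm → Wendle: 1+3 = 4
Pirton → Ravel → Yarm → Garth → Wendle: 1+3+1+2 = 7
Cheapest is Pirton → Yarm → Wendle at 4 km.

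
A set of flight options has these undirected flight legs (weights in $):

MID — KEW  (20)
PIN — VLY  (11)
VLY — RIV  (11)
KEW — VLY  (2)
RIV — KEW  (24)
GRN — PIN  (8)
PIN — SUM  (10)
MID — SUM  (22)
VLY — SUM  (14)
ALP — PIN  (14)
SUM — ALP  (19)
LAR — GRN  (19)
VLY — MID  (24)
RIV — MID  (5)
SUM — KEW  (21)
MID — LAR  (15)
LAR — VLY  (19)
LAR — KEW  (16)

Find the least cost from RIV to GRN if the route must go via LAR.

Shortest RIV→LAR: RIV → MID → LAR = 20
Best LAR to GRN: LAR → GRN costing 19
Total via LAR: 20 + 19 = $39.

$39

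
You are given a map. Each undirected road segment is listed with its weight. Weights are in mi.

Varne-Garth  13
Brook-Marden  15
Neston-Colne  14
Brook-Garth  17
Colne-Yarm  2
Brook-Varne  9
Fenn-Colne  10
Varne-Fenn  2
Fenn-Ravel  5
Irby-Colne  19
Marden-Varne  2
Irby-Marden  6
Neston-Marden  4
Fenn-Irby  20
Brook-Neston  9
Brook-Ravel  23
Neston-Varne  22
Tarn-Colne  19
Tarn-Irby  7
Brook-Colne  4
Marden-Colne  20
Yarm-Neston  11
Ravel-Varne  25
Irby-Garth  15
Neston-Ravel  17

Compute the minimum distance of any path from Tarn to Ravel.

Running Dijkstra from Tarn:
Tarn: 0
Irby: 7  (via Tarn)
Marden: 13  (via Irby)
Varne: 15  (via Marden)
Fenn: 17  (via Varne)
Neston: 17  (via Marden)
Colne: 19  (via Tarn)
Yarm: 21  (via Colne)
Garth: 22  (via Irby)
Ravel: 22  (via Fenn)
Shortest route: Tarn → Irby → Marden → Varne → Fenn → Ravel = 22 mi.

22 mi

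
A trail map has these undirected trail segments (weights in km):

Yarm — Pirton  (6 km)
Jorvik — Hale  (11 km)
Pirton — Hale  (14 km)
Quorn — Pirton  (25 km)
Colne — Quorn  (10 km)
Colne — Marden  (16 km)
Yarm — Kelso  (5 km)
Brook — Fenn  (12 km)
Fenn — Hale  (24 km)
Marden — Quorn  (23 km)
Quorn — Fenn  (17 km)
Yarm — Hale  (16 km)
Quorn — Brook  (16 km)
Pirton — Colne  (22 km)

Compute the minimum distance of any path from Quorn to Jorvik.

Candidate routes:
Quorn - Pirton - Hale - Jorvik: 25+14+11 = 50
Quorn - Fenn - Hale - Jorvik: 17+24+11 = 52
The minimum is 50 km via Quorn - Pirton - Hale - Jorvik.

50 km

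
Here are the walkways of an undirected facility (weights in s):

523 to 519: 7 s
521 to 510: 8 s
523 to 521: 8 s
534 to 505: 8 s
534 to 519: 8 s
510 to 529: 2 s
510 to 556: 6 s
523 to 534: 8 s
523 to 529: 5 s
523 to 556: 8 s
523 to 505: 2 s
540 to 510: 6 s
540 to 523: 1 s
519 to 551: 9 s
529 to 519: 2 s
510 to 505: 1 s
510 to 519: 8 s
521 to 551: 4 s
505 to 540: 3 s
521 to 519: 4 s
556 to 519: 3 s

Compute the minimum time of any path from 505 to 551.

13 s

Candidate routes:
505–510–521–551: 1+8+4 = 13
505–523–521–551: 2+8+4 = 14
505–510–529–519–551: 1+2+2+9 = 14
The minimum is 13 s via 505–510–521–551.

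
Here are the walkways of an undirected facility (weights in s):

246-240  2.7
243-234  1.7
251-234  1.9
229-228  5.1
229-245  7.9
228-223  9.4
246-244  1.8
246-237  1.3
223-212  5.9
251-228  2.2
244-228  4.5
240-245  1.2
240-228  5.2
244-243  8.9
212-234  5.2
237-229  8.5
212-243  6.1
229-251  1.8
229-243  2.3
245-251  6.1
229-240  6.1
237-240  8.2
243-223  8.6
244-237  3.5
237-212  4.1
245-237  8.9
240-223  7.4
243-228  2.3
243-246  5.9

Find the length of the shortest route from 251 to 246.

Running Dijkstra from 251:
251: 0
229: 1.8  (via 251)
234: 1.9  (via 251)
228: 2.2  (via 251)
243: 3.6  (via 234)
245: 6.1  (via 251)
244: 6.7  (via 228)
212: 7.1  (via 234)
240: 7.3  (via 245)
246: 8.5  (via 244)
Shortest route: 251 → 228 → 244 → 246 = 8.5 s.

8.5 s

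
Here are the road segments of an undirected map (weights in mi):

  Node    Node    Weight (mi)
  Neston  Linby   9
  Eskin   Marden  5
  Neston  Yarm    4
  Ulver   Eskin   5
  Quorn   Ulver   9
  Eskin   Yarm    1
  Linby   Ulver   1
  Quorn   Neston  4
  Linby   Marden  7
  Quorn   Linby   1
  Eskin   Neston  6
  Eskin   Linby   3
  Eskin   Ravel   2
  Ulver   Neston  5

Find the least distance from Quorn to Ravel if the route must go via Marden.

15 mi

Shortest Quorn→Marden: Quorn–Linby–Marden = 8
Best Marden to Ravel: Marden–Eskin–Ravel costing 7
Total via Marden: 8 + 7 = 15 mi.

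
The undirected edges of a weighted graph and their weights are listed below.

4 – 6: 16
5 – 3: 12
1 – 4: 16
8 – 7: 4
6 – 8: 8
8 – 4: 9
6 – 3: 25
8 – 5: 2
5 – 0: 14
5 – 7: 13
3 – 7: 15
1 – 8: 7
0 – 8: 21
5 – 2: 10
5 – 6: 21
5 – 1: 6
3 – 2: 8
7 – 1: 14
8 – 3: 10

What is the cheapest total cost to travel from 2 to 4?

Shortest distances from 2:
2: 0
3: 8  (via 2)
5: 10  (via 2)
8: 12  (via 5)
1: 16  (via 5)
7: 16  (via 8)
6: 20  (via 8)
4: 21  (via 8)
Shortest route: 2–5–8–4 = 21.

21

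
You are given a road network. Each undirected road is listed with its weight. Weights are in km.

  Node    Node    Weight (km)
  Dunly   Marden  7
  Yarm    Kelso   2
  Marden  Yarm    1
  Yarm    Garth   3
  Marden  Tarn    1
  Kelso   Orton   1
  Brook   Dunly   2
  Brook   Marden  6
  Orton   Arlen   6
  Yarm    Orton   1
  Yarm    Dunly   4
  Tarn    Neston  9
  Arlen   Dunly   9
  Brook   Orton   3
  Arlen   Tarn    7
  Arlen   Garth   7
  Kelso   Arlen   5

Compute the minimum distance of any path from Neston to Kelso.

13 km

Compare a few routes:
Neston–Tarn–Arlen–Kelso: 9+7+5 = 21
Neston–Tarn–Marden–Yarm–Dunly–Brook–Orton–Kelso: 9+1+1+4+2+3+1 = 21
Neston–Tarn–Marden–Yarm–Kelso: 9+1+1+2 = 13
Neston–Tarn–Marden–Brook–Orton–Kelso: 9+1+6+3+1 = 20
Cheapest is Neston–Tarn–Marden–Yarm–Kelso at 13 km.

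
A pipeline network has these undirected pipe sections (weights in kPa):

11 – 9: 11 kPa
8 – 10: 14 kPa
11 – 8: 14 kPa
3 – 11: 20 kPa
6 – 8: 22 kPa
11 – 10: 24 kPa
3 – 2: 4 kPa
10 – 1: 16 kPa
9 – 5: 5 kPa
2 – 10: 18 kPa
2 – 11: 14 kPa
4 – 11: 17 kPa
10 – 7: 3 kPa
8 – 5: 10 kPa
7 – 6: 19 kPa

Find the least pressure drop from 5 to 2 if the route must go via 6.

Shortest 5→6: 5 → 8 → 6 = 32
Shortest 6→2: 6 → 7 → 10 → 2 = 40
Total via 6: 32 + 40 = 72 kPa.

72 kPa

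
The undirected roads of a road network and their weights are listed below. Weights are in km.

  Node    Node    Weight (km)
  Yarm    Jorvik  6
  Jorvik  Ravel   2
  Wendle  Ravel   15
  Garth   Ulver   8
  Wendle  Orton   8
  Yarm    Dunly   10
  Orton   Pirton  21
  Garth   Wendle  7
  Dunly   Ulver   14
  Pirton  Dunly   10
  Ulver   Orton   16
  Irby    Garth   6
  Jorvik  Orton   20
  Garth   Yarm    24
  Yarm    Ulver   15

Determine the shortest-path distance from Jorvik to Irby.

30 km

Running Dijkstra from Jorvik:
Jorvik: 0
Ravel: 2  (via Jorvik)
Yarm: 6  (via Jorvik)
Dunly: 16  (via Yarm)
Wendle: 17  (via Ravel)
Orton: 20  (via Jorvik)
Ulver: 21  (via Yarm)
Garth: 24  (via Wendle)
Pirton: 26  (via Dunly)
Irby: 30  (via Garth)
Shortest route: Jorvik → Ravel → Wendle → Garth → Irby = 30 km.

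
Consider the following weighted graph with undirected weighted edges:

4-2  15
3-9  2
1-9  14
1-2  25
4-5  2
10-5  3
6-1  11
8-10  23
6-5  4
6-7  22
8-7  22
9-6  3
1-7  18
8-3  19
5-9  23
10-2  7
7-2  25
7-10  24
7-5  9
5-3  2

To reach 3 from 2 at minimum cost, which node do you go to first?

Candidate routes:
2 → 10 → 5 → 6 → 9 → 3: 7+3+4+3+2 = 19
2 → 4 → 5 → 3: 15+2+2 = 19
2 → 10 → 5 → 3: 7+3+2 = 12
The minimum is 12 via 2 → 10 → 5 → 3.
So from 2 the first move is to 10.

10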